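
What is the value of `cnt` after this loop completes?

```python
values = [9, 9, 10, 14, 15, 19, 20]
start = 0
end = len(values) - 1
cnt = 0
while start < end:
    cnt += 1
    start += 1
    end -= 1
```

Iterations until pointers meet (list length 7)
`cnt` takes the values: 0 → 1 → 2 → 3

Answer: 3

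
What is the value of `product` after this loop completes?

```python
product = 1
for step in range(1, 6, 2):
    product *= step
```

Product of 1, 3, 5, ... up to 5
`product` takes the values: 1 → 3 → 15

Answer: 15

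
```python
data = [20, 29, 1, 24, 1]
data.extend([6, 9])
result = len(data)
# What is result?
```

Trace:
`data = [20, 29, 1, 24, 1]` → data = [20, 29, 1, 24, 1]
`data.extend([6, 9])` → data = [20, 29, 1, 24, 1, 6, 9]
`result = len(data)` → result = 7
So result = 7

Answer: 7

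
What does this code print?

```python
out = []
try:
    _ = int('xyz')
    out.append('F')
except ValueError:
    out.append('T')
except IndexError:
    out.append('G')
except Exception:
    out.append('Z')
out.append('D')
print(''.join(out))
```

Execution trace: 'T' (except ValueError) → 'D' (after the try/except). Output: TD

Answer: TD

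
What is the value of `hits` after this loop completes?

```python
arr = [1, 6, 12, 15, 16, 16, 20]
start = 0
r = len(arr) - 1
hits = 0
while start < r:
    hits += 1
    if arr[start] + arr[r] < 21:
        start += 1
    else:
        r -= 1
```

Steps to find pair summing to 21
`hits` takes the values: 0 → 1 → 2 → 3 → 4 → 5 → 6

Answer: 6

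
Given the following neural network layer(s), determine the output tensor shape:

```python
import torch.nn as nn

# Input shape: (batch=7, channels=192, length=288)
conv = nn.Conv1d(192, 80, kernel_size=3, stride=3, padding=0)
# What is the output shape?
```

Input: (7, 192, 288) -> Output: (7, 80, 96)

Answer: (7, 80, 96)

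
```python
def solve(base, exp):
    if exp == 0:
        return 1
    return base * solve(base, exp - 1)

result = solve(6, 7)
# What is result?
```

solve(6, 7) = 6 * 6 * 6 * 6 * 6 * 6 * 6 = 279936

Answer: 279936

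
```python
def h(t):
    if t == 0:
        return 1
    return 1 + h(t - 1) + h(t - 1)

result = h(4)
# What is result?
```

h(t) = 1 + 2·h(t-1), h(0)=1. Closed form: (1+1)·2^4 - 1 = 31.

Answer: 31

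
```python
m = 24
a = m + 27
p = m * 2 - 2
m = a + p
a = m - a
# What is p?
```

Trace:
`m = 24` → m = 24
`a = m + 27` → a = 51
`p = m * 2 - 2` → p = 46
`m = a + p` → m = 97
`a = m - a` → a = 46
So p = 46

Answer: 46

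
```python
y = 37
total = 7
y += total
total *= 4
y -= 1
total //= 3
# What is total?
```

Trace:
`y = 37` → y = 37
`total = 7` → total = 7
`y += total` → y = 44
`total *= 4` → total = 28
`y -= 1` → y = 43
`total //= 3` → total = 9
So total = 9

Answer: 9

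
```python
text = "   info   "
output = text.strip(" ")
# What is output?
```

Trace:
`text = "   info   "` → text = '   info   '
`output = text.strip(" ")` → output = 'info'
So output = 'info'

Answer: 'info'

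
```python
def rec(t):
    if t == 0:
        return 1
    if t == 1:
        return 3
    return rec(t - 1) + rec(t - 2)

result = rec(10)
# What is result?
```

Build up from base cases: rec(0)=1, rec(1)=3, rec(2)=4, rec(3)=7, rec(4)=11, rec(5)=18, rec(6)=29, ..., rec(10)=199

Answer: 199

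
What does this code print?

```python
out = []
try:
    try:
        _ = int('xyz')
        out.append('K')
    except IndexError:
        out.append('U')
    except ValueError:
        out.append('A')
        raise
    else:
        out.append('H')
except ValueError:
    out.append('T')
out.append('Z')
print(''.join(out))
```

Execution trace: 'A' (inner except ValueError) → 'T' (outer except ValueError) → 'Z' (after the try/except). Output: ATZ

Answer: ATZ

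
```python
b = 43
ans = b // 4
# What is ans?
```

Trace:
`b = 43` → b = 43
`ans = b // 4` → ans = 10
So ans = 10

Answer: 10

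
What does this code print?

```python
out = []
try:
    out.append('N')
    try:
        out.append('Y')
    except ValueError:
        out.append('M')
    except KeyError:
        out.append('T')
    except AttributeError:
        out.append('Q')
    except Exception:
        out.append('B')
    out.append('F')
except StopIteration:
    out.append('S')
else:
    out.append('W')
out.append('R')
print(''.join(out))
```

Execution trace: 'N' (try body) → 'Y' (inner try body, no exception) → 'F' (try body, no exception) → 'W' (else) → 'R' (after the try/except). Output: NYFWR

Answer: NYFWR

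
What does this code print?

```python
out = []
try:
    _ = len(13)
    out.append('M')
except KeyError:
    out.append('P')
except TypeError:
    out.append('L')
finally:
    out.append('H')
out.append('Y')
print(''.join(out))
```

Execution trace: 'L' (except TypeError) → 'H' (finally) → 'Y' (after the try/except). Output: LHY

Answer: LHY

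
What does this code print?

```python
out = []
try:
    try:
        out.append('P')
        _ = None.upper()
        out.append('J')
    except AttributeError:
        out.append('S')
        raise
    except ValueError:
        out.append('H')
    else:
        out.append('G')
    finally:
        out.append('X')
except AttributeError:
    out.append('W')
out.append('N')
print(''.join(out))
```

Execution trace: 'P' (inner try body) → 'S' (inner except AttributeError) → 'X' (inner finally) → 'W' (outer except AttributeError) → 'N' (after the try/except). Output: PSXWN

Answer: PSXWN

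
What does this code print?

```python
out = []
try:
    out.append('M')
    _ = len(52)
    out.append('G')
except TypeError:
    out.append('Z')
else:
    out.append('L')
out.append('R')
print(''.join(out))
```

Execution trace: 'M' (try body) → 'Z' (except TypeError) → 'R' (after the try/except). Output: MZR

Answer: MZR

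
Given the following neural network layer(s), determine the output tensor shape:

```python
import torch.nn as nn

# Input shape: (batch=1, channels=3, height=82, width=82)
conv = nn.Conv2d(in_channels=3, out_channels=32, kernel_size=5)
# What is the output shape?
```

Input: (1, 3, 82, 82) -> Output: (1, 32, 78, 78)

Answer: (1, 32, 78, 78)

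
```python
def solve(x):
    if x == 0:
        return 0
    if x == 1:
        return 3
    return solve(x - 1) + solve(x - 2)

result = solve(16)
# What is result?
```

Build up from base cases: solve(0)=0, solve(1)=3, solve(2)=3, solve(3)=6, solve(4)=9, solve(5)=15, solve(6)=24, ..., solve(16)=2961

Answer: 2961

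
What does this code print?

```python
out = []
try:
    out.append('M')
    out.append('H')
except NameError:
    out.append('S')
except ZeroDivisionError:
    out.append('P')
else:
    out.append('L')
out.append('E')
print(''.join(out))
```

Execution trace: 'M' (try body) → 'H' (try body, no exception) → 'L' (else) → 'E' (after the try/except). Output: MHLE

Answer: MHLE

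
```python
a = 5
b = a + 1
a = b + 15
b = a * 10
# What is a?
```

Trace:
`a = 5` → a = 5
`b = a + 1` → b = 6
`a = b + 15` → a = 21
`b = a * 10` → b = 210
So a = 21

Answer: 21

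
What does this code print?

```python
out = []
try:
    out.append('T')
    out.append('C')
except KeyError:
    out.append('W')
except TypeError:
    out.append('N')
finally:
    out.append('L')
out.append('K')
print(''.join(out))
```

Execution trace: 'T' (try body) → 'C' (try body, no exception) → 'L' (finally) → 'K' (after the try/except). Output: TCLK

Answer: TCLK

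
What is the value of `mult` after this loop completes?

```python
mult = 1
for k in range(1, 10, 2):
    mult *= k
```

Product of 1, 3, 5, ... up to 9
`mult` takes the values: 1 → 3 → 15 → 105 → 945

Answer: 945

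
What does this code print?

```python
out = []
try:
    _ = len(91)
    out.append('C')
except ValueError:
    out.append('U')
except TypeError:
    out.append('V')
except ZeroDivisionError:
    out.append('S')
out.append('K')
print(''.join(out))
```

Execution trace: 'V' (except TypeError) → 'K' (after the try/except). Output: VK

Answer: VK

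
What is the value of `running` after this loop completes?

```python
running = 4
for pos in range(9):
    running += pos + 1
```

Start at 4, add 1 to 9 = 49
`running` takes the values: 4 → 5 → 7 → 10 → 14 → 19 → 25 → 32 → 40 → 49

Answer: 49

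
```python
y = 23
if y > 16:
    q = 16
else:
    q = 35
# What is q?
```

Trace:
`y = 23` → y = 23
`if y > 16: ...` → y > 16 is True → q = 16
So q = 16

Answer: 16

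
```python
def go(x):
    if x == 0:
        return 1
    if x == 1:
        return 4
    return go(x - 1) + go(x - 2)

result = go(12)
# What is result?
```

Build up from base cases: go(0)=1, go(1)=4, go(2)=5, go(3)=9, go(4)=14, go(5)=23, go(6)=37, ..., go(12)=665

Answer: 665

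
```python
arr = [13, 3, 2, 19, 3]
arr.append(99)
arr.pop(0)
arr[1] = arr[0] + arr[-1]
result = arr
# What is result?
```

Trace:
`arr = [13, 3, 2, 19, 3]` → arr = [13, 3, 2, 19, 3]
`arr.append(99)` → arr = [13, 3, 2, 19, 3, 99]
`arr.pop(0)` → arr = [3, 2, 19, 3, 99]
`arr[1] = arr[0] + arr[-1]` → arr = [3, 102, 19, 3, 99]
`result = arr` → result = [3, 102, 19, 3, 99]
So result = [3, 102, 19, 3, 99]

Answer: [3, 102, 19, 3, 99]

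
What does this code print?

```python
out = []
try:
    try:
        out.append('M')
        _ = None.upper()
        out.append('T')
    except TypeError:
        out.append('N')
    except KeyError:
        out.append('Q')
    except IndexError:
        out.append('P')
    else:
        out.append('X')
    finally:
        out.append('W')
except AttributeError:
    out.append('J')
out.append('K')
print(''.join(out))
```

Execution trace: 'M' (try body) → 'W' (finally) → 'J' (outer except AttributeError) → 'K' (after the try/except). Output: MWJK

Answer: MWJK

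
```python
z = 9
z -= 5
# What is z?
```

Trace:
`z = 9` → z = 9
`z -= 5` → z = 4
So z = 4

Answer: 4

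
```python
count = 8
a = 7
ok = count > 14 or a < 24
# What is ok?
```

Trace:
`count = 8` → count = 8
`a = 7` → a = 7
`ok = count > 14 or a < 24` → ok = True
So ok = True

Answer: True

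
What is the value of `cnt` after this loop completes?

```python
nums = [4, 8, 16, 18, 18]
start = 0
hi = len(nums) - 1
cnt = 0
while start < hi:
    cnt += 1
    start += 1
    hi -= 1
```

Iterations until pointers meet (list length 5)
`cnt` takes the values: 0 → 1 → 2

Answer: 2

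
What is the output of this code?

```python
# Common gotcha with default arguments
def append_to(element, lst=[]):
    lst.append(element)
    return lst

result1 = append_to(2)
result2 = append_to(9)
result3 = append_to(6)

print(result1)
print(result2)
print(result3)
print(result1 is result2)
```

Key concept: mutable default argument gotcha.
Step by step:
`result1 = append_to(2)` → result1 = [2]
`result2 = append_to(9)` → result1 = [2, 9] (same object as result2); result2 = [2, 9] (same object as result1)
`result3 = append_to(6)` → result1 = [2, 9, 6] (same object as result2, result3); result2 = [2, 9, 6] (same object as result1, result3); result3 = [2, 9, 6] (same object as result1, result2)
`print(result1)` → prints [2, 9, 6]
`print(result2)` → prints [2, 9, 6]
`print(result3)` → prints [2, 9, 6]
`print(result1 is result2)` → prints True

Answer:
[2, 9, 6]
[2, 9, 6]
[2, 9, 6]
True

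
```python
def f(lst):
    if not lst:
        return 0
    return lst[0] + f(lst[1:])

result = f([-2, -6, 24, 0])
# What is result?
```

(-2) + (-6) + 24 + 0 + 0 = 16

Answer: 16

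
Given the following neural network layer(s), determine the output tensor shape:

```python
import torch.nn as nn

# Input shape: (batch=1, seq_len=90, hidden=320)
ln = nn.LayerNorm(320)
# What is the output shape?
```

Input: (1, 90, 320) -> Output: (1, 90, 320)

Answer: (1, 90, 320)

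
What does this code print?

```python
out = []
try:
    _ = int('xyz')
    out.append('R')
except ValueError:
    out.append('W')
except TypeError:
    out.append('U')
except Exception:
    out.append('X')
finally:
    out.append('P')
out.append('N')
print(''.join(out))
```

Execution trace: 'W' (except ValueError) → 'P' (finally) → 'N' (after the try/except). Output: WPN

Answer: WPN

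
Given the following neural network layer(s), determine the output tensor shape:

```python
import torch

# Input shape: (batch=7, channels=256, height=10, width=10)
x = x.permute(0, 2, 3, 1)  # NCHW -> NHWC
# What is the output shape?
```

Input: (7, 256, 10, 10) -> Output: (7, 10, 10, 256)

Answer: (7, 10, 10, 256)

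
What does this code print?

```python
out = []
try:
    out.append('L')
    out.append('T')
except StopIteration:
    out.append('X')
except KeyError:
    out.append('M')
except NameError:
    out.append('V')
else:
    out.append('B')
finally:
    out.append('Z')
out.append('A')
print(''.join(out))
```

Execution trace: 'L' (try body) → 'T' (try body, no exception) → 'B' (else) → 'Z' (finally) → 'A' (after the try/except). Output: LTBZA

Answer: LTBZA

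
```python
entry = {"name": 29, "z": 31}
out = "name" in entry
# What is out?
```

Trace:
`entry = {"name": 29, "z": 31}` → entry = {'name': 29, 'z': 31}
`out = "name" in entry` → out = True
So out = True

Answer: True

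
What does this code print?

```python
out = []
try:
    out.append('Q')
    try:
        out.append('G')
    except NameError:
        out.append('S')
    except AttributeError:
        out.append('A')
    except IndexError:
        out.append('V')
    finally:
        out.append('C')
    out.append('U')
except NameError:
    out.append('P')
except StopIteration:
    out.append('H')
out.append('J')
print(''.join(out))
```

Execution trace: 'Q' (try body) → 'G' (inner try body, no exception) → 'C' (inner finally) → 'U' (try body, no exception) → 'J' (after the try/except). Output: QGCUJ

Answer: QGCUJ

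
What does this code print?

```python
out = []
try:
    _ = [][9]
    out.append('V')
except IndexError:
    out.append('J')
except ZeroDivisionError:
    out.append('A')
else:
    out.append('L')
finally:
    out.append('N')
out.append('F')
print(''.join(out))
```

Execution trace: 'J' (except IndexError) → 'N' (finally) → 'F' (after the try/except). Output: JNF

Answer: JNF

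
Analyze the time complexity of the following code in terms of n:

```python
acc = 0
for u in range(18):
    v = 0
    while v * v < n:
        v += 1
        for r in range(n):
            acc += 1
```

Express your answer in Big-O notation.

Each loop level contributes: 1 × √n × n. Multiplying the contributions gives O(n√n).

Answer: O(n√n)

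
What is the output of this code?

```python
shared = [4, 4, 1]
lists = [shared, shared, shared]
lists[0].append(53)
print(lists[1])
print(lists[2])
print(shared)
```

Key concept: list of same reference.
Step by step:
`shared = [4, 4, 1]` → shared = [4, 4, 1]
`lists = [shared, shared, shared]` → lists = [[4, 4, 1], [4, 4, 1], [4, 4, 1]]
`lists[0].append(53)` → shared = [4, 4, 1, 53]; lists = [[4, 4, 1, 53], [4, 4, 1, 53], [4, 4, 1, 53]]
`print(lists[1])` → prints [4, 4, 1, 53]
`print(lists[2])` → prints [4, 4, 1, 53]
`print(shared)` → prints [4, 4, 1, 53]

Answer:
[4, 4, 1, 53]
[4, 4, 1, 53]
[4, 4, 1, 53]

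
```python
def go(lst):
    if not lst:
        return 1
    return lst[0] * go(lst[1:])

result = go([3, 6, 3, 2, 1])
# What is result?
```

Product over [3, 6, 3, 2, 1] = 3 * 6 * 3 * 2 * 1 = 108

Answer: 108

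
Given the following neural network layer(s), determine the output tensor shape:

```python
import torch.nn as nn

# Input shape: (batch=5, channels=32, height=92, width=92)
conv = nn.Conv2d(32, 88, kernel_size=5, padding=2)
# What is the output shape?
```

Input: (5, 32, 92, 92) -> Output: (5, 88, 92, 92)

Answer: (5, 88, 92, 92)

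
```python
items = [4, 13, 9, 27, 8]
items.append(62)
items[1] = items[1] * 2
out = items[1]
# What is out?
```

Trace:
`items = [4, 13, 9, 27, 8]` → items = [4, 13, 9, 27, 8]
`items.append(62)` → items = [4, 13, 9, 27, 8, 62]
`items[1] = items[1] * 2` → items = [4, 26, 9, 27, 8, 62]
`out = items[1]` → out = 26
So out = 26

Answer: 26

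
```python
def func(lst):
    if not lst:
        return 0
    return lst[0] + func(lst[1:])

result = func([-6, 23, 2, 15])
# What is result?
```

(-6) + 23 + 2 + 15 + 0 = 34

Answer: 34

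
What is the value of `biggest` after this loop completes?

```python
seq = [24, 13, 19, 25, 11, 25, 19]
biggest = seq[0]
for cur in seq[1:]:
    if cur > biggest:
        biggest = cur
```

Maximum of [24, 13, 19, 25, 11, 25, 19]
`biggest` takes the values: 24 → 25

Answer: 25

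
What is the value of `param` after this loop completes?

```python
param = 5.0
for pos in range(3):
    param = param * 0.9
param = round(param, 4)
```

Exponential decay: 5.0 * 0.9^3
`param` takes the values: 5.0 → 4.5 → 4.05 → 3.645

Answer: 3.645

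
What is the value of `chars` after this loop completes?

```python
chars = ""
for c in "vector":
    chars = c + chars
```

Reverse 'vector'
`chars` takes the values: "" → "v" → "ev" → "cev" → "tcev" → "otcev" → "rotcev"

Answer: "rotcev"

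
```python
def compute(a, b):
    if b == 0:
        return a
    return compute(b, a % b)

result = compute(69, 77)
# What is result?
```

compute(69, 77) -> compute(77, 69) -> compute(69, 8) -> compute(8, 5) -> compute(5, 3) -> compute(3, 2) -> compute(2, 1) -> compute(1, 0) -> 1

Answer: 1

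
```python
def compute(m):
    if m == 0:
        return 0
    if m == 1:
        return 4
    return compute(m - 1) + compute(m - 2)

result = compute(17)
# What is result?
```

Build up from base cases: compute(0)=0, compute(1)=4, compute(2)=4, compute(3)=8, compute(4)=12, compute(5)=20, compute(6)=32, ..., compute(17)=6388

Answer: 6388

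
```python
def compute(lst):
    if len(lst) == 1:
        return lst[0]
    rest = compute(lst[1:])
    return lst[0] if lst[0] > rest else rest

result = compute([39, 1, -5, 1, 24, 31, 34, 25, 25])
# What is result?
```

Recursive max over [39, 1, -5, 1, 24, 31, 34, 25, 25] = 39

Answer: 39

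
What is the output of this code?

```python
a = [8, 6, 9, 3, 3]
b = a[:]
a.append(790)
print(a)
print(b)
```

Key concept: slice [:] creates copy.
Step by step:
`a = [8, 6, 9, 3, 3]` → a = [8, 6, 9, 3, 3]
`b = a[:]` → b = [8, 6, 9, 3, 3]
`a.append(790)` → a = [8, 6, 9, 3, 3, 790]
`print(a)` → prints [8, 6, 9, 3, 3, 790]
`print(b)` → prints [8, 6, 9, 3, 3]

Answer:
[8, 6, 9, 3, 3, 790]
[8, 6, 9, 3, 3]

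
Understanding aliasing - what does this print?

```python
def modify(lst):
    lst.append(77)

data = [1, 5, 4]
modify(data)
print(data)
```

Key concept: function modifies passed list.
Step by step:
`data = [1, 5, 4]` → data = [1, 5, 4]
`modify(data)` → data = [1, 5, 4, 77]
`print(data)` → prints [1, 5, 4, 77]

Answer: [1, 5, 4, 77]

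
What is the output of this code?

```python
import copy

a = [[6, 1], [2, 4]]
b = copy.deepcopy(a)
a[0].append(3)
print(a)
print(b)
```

Key concept: deep copy is fully independent.
Step by step:
`a = [[6, 1], [2, 4]]` → a = [[6, 1], [2, 4]]
`b = copy.deepcopy(a)` → b = [[6, 1], [2, 4]]
`a[0].append(3)` → a = [[6, 1, 3], [2, 4]]
`print(a)` → prints [[6, 1, 3], [2, 4]]
`print(b)` → prints [[6, 1], [2, 4]]

Answer:
[[6, 1, 3], [2, 4]]
[[6, 1], [2, 4]]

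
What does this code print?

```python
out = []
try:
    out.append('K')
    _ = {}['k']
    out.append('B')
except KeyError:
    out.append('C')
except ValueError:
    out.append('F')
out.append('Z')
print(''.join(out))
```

Execution trace: 'K' (try body) → 'C' (except KeyError) → 'Z' (after the try/except). Output: KCZ

Answer: KCZ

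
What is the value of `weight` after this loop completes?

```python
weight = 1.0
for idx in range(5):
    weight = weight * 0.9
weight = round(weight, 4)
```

Exponential decay: 1.0 * 0.9^5
`weight` takes the values: 1.0 → 0.9 → 0.81 → 0.729 → 0.6561 → 0.59049 → 0.5905

Answer: 0.5905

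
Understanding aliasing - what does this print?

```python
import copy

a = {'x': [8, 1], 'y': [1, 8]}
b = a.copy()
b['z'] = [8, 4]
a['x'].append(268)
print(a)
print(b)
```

Key concept: shallow copy of dict with mutable values.
Step by step:
`a = {'x': [8, 1], 'y': [1, 8]}` → a = {'x': [8, 1], 'y': [1, 8]}
`b = a.copy()` → b = {'x': [8, 1], 'y': [1, 8]}
`b['z'] = [8, 4]` → b = {'x': [8, 1], 'y': [1, 8], 'z': [8, 4]}
`a['x'].append(268)` → a = {'x': [8, 1, 268], 'y': [1, 8]}; b = {'x': [8, 1, 268], 'y': [1, 8], 'z': [8, 4]}
`print(a)` → prints {'x': [8, 1, 268], 'y': [1, 8]}
`print(b)` → prints {'x': [8, 1, 268], 'y': [1, 8], 'z': [8, 4]}

Answer:
{'x': [8, 1, 268], 'y': [1, 8]}
{'x': [8, 1, 268], 'y': [1, 8], 'z': [8, 4]}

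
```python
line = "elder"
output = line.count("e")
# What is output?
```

Trace:
`line = "elder"` → line = 'elder'
`output = line.count("e")` → output = 2
So output = 2

Answer: 2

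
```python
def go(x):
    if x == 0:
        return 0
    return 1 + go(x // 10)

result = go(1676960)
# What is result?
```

Count of digits of 1676960: 7

Answer: 7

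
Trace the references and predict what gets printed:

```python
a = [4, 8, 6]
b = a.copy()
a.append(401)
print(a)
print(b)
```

Key concept: list.copy() creates independent copy.
Step by step:
`a = [4, 8, 6]` → a = [4, 8, 6]
`b = a.copy()` → b = [4, 8, 6]
`a.append(401)` → a = [4, 8, 6, 401]
`print(a)` → prints [4, 8, 6, 401]
`print(b)` → prints [4, 8, 6]

Answer:
[4, 8, 6, 401]
[4, 8, 6]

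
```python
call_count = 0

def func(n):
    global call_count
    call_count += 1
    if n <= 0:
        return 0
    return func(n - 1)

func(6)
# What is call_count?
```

Linear recursion stepping by 1: 7 calls from n=6 down to ≤0.

Answer: 7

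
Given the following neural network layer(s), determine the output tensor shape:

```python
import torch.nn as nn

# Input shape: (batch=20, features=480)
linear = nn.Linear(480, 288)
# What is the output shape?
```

Input: (20, 480) -> Output: (20, 288)

Answer: (20, 288)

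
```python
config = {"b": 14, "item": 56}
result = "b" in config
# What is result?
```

Trace:
`config = {"b": 14, "item": 56}` → config = {'b': 14, 'item': 56}
`result = "b" in config` → result = True
So result = True

Answer: True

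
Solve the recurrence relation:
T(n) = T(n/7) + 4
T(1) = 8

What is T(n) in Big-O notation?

Each step divides n by 7 and adds 4. After log_7(n) steps we reach T(1)=8. So T(n) = 4·log_7(n) + 8 = O(log n).

Answer: O(log n)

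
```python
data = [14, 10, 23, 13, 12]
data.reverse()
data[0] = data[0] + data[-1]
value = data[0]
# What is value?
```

Trace:
`data = [14, 10, 23, 13, 12]` → data = [14, 10, 23, 13, 12]
`data.reverse()` → data = [12, 13, 23, 10, 14]
`data[0] = data[0] + data[-1]` → data = [26, 13, 23, 10, 14]
`value = data[0]` → value = 26
So value = 26

Answer: 26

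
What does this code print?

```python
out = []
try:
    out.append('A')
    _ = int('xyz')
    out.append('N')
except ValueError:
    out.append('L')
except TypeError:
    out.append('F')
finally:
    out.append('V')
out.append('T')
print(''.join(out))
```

Execution trace: 'A' (try body) → 'L' (except ValueError) → 'V' (finally) → 'T' (after the try/except). Output: ALVT

Answer: ALVT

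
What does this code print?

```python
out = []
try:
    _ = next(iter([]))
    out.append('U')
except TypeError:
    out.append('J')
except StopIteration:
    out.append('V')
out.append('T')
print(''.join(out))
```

Execution trace: 'V' (except StopIteration) → 'T' (after the try/except). Output: VT

Answer: VT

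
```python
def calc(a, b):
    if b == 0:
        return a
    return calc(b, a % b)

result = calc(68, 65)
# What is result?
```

calc(68, 65) -> calc(65, 3) -> calc(3, 2) -> calc(2, 1) -> calc(1, 0) -> 1

Answer: 1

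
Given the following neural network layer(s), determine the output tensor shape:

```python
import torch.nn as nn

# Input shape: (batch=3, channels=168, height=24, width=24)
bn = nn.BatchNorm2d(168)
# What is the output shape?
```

Input: (3, 168, 24, 24) -> Output: (3, 168, 24, 24)

Answer: (3, 168, 24, 24)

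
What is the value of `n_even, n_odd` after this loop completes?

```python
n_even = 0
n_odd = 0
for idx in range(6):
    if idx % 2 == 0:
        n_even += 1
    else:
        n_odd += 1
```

Count evens and odds in range(6)
`n_even, n_odd` takes the values: (0, 0) → (1, 0) → (1, 1) → (2, 1) → (2, 2) → (3, 2) → (3, 3)

Answer: 3, 3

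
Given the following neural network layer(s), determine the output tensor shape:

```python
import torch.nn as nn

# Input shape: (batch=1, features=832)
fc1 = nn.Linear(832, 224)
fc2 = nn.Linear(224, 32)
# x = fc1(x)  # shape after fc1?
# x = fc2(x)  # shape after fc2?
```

Input: (1, 832) -> after fc1: (1, 224) -> Output: (1, 32)

Answer: (1, 32)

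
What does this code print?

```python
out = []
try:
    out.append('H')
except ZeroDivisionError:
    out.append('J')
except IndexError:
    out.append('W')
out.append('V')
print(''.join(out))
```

Execution trace: 'H' (try body, no exception) → 'V' (after the try/except). Output: HV

Answer: HV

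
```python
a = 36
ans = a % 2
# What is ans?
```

Trace:
`a = 36` → a = 36
`ans = a % 2` → ans = 0
So ans = 0

Answer: 0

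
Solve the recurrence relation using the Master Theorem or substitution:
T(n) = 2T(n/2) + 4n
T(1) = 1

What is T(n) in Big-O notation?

By Master Theorem: a=2, b=2, f(n)=4n. Since log_2(2) = 1 and f(n) = Θ(n^1), Case 2 applies. T(n) = O(n log n).

Answer: O(n log n)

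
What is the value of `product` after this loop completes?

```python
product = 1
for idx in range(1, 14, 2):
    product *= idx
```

Product of 1, 3, 5, ... up to 13
`product` takes the values: 1 → 3 → 15 → 105 → 945 → 10395 → 135135

Answer: 135135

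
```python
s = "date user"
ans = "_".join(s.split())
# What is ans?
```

Trace:
`s = "date user"` → s = 'date user'
`ans = "_".join(s.split())` → ans = 'date_user'
So ans = 'date_user'

Answer: 'date_user'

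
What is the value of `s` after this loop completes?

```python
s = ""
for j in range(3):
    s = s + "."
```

Repeat '.' 3 times
`s` takes the values: "" → "." → ".." → "..."

Answer: "..."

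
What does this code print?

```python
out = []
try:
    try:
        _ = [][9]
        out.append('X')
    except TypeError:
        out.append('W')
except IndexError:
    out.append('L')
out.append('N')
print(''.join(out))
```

Execution trace: 'L' (outer except IndexError) → 'N' (after the try/except). Output: LN

Answer: LN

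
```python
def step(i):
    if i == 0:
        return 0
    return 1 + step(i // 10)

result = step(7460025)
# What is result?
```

Count of digits of 7460025: 7

Answer: 7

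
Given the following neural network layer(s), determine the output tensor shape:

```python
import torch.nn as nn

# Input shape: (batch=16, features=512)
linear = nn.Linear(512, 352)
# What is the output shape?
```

Input: (16, 512) -> Output: (16, 352)

Answer: (16, 352)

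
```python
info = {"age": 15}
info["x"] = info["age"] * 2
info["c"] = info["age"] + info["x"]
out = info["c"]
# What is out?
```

Trace:
`info = {"age": 15}` → info = {'age': 15}
`info["x"] = info["age"] * 2` → info = {'age': 15, 'x': 30}
`info["c"] = info["age"] + info["x"]` → info = {'age': 15, 'x': 30, 'c': 45}
`out = info["c"]` → out = 45
So out = 45

Answer: 45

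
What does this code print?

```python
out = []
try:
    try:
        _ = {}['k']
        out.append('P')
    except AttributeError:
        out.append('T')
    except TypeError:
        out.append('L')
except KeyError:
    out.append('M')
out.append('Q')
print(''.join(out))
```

Execution trace: 'M' (outer except KeyError) → 'Q' (after the try/except). Output: MQ

Answer: MQ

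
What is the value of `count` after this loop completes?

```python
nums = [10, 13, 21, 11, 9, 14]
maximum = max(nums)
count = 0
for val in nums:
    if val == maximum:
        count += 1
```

Count of max value 21 in [10, 13, 21, 11, 9, 14]
`count` takes the values: 0 → 1

Answer: 1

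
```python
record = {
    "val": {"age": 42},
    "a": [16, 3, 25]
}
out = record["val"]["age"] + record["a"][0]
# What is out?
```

Trace:
`record = { ...` → record = {'val': {'age': 42}, 'a': [16, 3, 25]}
`out = record["val"]["age"] + record["a"][0]` → out = 58
So out = 58

Answer: 58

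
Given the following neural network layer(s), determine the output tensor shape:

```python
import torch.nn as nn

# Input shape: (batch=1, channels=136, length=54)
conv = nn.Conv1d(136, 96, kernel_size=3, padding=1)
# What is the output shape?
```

Input: (1, 136, 54) -> Output: (1, 96, 54)

Answer: (1, 96, 54)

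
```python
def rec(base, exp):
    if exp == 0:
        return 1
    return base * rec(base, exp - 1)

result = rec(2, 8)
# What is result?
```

rec(2, 8) = 2 * 2 * 2 * 2 * 2 * 2 * 2 * 2 = 256

Answer: 256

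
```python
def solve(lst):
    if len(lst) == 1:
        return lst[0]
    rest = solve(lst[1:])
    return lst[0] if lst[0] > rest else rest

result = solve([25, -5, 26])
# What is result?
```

Recursive max over [25, -5, 26] = 26

Answer: 26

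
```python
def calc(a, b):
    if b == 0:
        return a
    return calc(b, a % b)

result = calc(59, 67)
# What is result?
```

calc(59, 67) -> calc(67, 59) -> calc(59, 8) -> calc(8, 3) -> calc(3, 2) -> calc(2, 1) -> calc(1, 0) -> 1

Answer: 1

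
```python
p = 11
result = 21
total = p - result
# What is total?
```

Trace:
`p = 11` → p = 11
`result = 21` → result = 21
`total = p - result` → total = -10
So total = -10

Answer: -10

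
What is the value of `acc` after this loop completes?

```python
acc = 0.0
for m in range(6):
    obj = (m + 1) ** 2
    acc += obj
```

Sum of squared losses 1² + 2² + ... + 6²
`acc` takes the values: 0.0 → 1.0 → 5.0 → 14.0 → 30.0 → 55.0 → 91.0

Answer: 91.0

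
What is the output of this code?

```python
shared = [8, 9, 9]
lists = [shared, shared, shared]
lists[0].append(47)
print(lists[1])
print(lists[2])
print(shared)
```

Key concept: list of same reference.
Step by step:
`shared = [8, 9, 9]` → shared = [8, 9, 9]
`lists = [shared, shared, shared]` → lists = [[8, 9, 9], [8, 9, 9], [8, 9, 9]]
`lists[0].append(47)` → shared = [8, 9, 9, 47]; lists = [[8, 9, 9, 47], [8, 9, 9, 47], [8, 9, 9, 47]]
`print(lists[1])` → prints [8, 9, 9, 47]
`print(lists[2])` → prints [8, 9, 9, 47]
`print(shared)` → prints [8, 9, 9, 47]

Answer:
[8, 9, 9, 47]
[8, 9, 9, 47]
[8, 9, 9, 47]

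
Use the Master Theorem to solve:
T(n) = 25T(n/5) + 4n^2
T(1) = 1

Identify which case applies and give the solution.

a=25, b=5, f(n)=4n^2. log_5(25) = 2. Since c=2 = 2, Case 2 applies: T(n) = Θ(n^log_b(a) · log n) = O(n^2 log n).

Answer: O(n^2 log n) - Case 2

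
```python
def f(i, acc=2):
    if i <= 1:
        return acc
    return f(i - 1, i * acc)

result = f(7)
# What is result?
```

Accumulator trace (n, acc): (7, 2) -> (6, 14) -> (5, 84) -> (4, 420) -> (3, 1680) -> (2, 5040) -> (1, 10080) -> return 10080

Answer: 10080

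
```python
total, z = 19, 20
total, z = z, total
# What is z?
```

Trace:
`total, z = 19, 20` → total = 19; z = 20
`total, z = z, total` → total = 20; z = 19
So z = 19

Answer: 19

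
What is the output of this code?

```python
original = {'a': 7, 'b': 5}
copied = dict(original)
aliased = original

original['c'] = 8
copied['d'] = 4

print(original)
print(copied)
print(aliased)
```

Key concept: dict() creates copy, assignment creates alias.
Step by step:
`original = {'a': 7, 'b': 5}` → original = {'a': 7, 'b': 5}
`copied = dict(original)` → copied = {'a': 7, 'b': 5}
`aliased = original` → aliased = {'a': 7, 'b': 5} (same object as original)
`original['c'] = 8` → original = {'a': 7, 'b': 5, 'c': 8} (same object as aliased); aliased = {'a': 7, 'b': 5, 'c': 8} (same object as original)
`copied['d'] = 4` → copied = {'a': 7, 'b': 5, 'd': 4}
`print(original)` → prints {'a': 7, 'b': 5, 'c': 8}
`print(copied)` → prints {'a': 7, 'b': 5, 'd': 4}
`print(aliased)` → prints {'a': 7, 'b': 5, 'c': 8}

Answer:
{'a': 7, 'b': 5, 'c': 8}
{'a': 7, 'b': 5, 'd': 4}
{'a': 7, 'b': 5, 'c': 8}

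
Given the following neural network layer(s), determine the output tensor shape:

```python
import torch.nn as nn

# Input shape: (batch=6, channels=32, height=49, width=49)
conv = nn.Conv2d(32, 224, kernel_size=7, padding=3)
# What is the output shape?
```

Input: (6, 32, 49, 49) -> Output: (6, 224, 49, 49)

Answer: (6, 224, 49, 49)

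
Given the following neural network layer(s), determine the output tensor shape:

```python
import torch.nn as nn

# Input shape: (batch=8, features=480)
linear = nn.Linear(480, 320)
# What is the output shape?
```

Input: (8, 480) -> Output: (8, 320)

Answer: (8, 320)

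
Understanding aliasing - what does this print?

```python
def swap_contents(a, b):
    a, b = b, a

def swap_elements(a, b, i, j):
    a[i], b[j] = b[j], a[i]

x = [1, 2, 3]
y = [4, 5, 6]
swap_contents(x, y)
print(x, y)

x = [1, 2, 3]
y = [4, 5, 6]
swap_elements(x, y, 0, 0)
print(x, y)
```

Key concept: parameter rebinding vs mutation.
Step by step:
`x = [1, 2, 3]` → x = [1, 2, 3]
`y = [4, 5, 6]` → y = [4, 5, 6]
`swap_contents(x, y)` → no visible change to tracked variables
`print(x, y)` → prints [1, 2, 3] [4, 5, 6]
`x = [1, 2, 3]` → x = [1, 2, 3]
`y = [4, 5, 6]` → y = [4, 5, 6]
`swap_elements(x, y, 0, 0)` → x = [4, 2, 3]; y = [1, 5, 6]
`print(x, y)` → prints [4, 2, 3] [1, 5, 6]

Answer:
[1, 2, 3] [4, 5, 6]
[4, 2, 3] [1, 5, 6]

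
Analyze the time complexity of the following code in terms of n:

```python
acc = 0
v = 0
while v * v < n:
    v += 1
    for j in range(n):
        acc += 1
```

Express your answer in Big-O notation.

Each loop level contributes: √n × n. Multiplying the contributions gives O(n√n).

Answer: O(n√n)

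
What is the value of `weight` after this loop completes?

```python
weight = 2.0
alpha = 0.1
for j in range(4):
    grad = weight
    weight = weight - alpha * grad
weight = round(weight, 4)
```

Gradient descent: w = 2.0 * (1 - 0.1)^4
`weight` takes the values: 2.0 → 1.8 → 1.62 → 1.458 → 1.3122

Answer: 1.3122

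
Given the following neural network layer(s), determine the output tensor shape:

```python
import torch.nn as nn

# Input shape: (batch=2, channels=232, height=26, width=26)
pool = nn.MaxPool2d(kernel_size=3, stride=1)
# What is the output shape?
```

Input: (2, 232, 26, 26) -> Output: (2, 232, 24, 24)

Answer: (2, 232, 24, 24)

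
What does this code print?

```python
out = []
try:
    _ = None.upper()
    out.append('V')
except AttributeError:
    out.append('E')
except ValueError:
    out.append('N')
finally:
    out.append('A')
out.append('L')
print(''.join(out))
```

Execution trace: 'E' (except AttributeError) → 'A' (finally) → 'L' (after the try/except). Output: EAL

Answer: EAL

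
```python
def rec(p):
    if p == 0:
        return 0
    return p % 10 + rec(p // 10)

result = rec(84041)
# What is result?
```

Sum of digits of 84041: 1 + 4 + 0 + 4 + 8 = 17

Answer: 17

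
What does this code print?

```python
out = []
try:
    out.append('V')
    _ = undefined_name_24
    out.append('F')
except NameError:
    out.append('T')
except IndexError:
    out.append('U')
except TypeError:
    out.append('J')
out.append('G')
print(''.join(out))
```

Execution trace: 'V' (try body) → 'T' (except NameError) → 'G' (after the try/except). Output: VTG

Answer: VTG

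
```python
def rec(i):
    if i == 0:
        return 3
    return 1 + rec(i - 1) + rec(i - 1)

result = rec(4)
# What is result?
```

rec(i) = 1 + 2·rec(i-1), rec(0)=3. Closed form: (3+1)·2^4 - 1 = 63.

Answer: 63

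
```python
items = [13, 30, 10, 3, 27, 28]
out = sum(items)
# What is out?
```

Trace:
`items = [13, 30, 10, 3, 27, 28]` → items = [13, 30, 10, 3, 27, 28]
`out = sum(items)` → out = 111
So out = 111

Answer: 111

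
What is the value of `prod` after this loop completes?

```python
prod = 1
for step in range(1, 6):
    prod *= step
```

5! = 120
`prod` takes the values: 1 → 2 → 6 → 24 → 120

Answer: 120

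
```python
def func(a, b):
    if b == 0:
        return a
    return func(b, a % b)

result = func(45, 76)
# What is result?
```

func(45, 76) -> func(76, 45) -> func(45, 31) -> func(31, 14) -> func(14, 3) -> func(3, 2) -> func(2, 1) -> func(1, 0) -> 1

Answer: 1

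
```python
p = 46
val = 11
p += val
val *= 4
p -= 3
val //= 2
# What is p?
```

Trace:
`p = 46` → p = 46
`val = 11` → val = 11
`p += val` → p = 57
`val *= 4` → val = 44
`p -= 3` → p = 54
`val //= 2` → val = 22
So p = 54

Answer: 54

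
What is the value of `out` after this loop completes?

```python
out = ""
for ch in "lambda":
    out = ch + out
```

Reverse 'lambda'
`out` takes the values: "" → "l" → "al" → "mal" → "bmal" → "dbmal" → "adbmal"

Answer: "adbmal"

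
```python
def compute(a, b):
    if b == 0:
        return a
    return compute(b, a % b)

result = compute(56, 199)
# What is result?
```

compute(56, 199) -> compute(199, 56) -> compute(56, 31) -> compute(31, 25) -> compute(25, 6) -> compute(6, 1) -> compute(1, 0) -> 1

Answer: 1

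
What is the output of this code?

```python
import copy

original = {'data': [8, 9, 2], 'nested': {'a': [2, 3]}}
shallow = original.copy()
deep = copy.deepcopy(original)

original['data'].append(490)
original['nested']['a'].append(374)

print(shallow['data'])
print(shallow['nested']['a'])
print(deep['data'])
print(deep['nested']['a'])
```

Key concept: comparing shallow vs deep copy.
Step by step:
`original = {'data': [8, 9, 2], 'nested': {'a': [2, 3]}}` → original = {'data': [8, 9, 2], 'nested': {'a': [2, 3]}}
`shallow = original.copy()` → shallow = {'data': [8, 9, 2], 'nested': {'a': [2, 3]}}
`deep = copy.deepcopy(original)` → deep = {'data': [8, 9, 2], 'nested': {'a': [2, 3]}}
`original['data'].append(490)` → original = {'data': [8, 9, 2, 490], 'nested': {'a': [2, 3]}}; shallow = {'data': [8, 9, 2, 490], 'nested': {'a': [2, 3]}}
`original['nested']['a'].append(374)` → original = {'data': [8, 9, 2, 490], 'nested': {'a': [2, 3, 374]}}; shallow = {'data': [8, 9, 2, 490], 'nested': {'a': [2, 3, 374]}}
`print(shallow['data'])` → prints [8, 9, 2, 490]
`print(shallow['nested']['a'])` → prints [2, 3, 374]
`print(deep['data'])` → prints [8, 9, 2]
`print(deep['nested']['a'])` → prints [2, 3]

Answer:
[8, 9, 2, 490]
[2, 3, 374]
[8, 9, 2]
[2, 3]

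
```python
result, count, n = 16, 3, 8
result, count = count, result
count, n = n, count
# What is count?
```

Trace:
`result, count, n = 16, 3, 8` → result = 16; count = 3; n = 8
`result, count = count, result` → result = 3; count = 16
`count, n = n, count` → count = 8; n = 16
So count = 8

Answer: 8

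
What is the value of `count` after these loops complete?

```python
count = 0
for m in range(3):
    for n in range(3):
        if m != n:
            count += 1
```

3² - 3 (exclude diagonal)
`count` takes the values: 0 → 1 → 2 → 3 → 4 → 5 → 6

Answer: 6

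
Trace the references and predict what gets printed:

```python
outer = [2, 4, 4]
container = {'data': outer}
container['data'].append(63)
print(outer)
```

Key concept: dict holds reference to list.
Step by step:
`outer = [2, 4, 4]` → outer = [2, 4, 4]
`container = {'data': outer}` → container = {'data': [2, 4, 4]}
`container['data'].append(63)` → outer = [2, 4, 4, 63]; container = {'data': [2, 4, 4, 63]}
`print(outer)` → prints [2, 4, 4, 63]

Answer: [2, 4, 4, 63]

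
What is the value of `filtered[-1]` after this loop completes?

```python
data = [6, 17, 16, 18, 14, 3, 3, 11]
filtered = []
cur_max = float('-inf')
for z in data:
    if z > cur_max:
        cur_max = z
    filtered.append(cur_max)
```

Running max ends at 18
`filtered` takes the values: [] → [6] → [6, 17] → [6, 17, 17] → [6, 17, 17, 18] → [6, 17, 17, 18, 18] → [6, 17, 17, 18, 18, 18] → [6, 17, 17, 18, 18, 18, 18] → [6, 17, 17, 18, 18, 18, 18, 18]
So `filtered[-1]` = 18

Answer: 18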